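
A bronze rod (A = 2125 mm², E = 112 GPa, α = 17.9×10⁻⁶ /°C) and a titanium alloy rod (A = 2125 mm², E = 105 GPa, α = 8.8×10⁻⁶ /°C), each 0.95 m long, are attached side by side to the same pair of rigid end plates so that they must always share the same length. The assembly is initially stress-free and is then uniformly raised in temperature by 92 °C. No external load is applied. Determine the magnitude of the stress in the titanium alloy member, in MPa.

σ ≈ 45.4 MPa (tensile)

Both members must finish at the same length. With the larger α, the bronze tends to over-expand; the plates restrain it, putting the bronze in compression and the titanium alloy in tension. With no external load the two internal forces are equal and opposite, magnitude P.
Compatibility of the two members (thermal + elastic change equal): (α₁ − α₂)ΔT = P·[1/(A₁E₁) + 1/(A₂E₂)].
|α₁ − α₂|·ΔT = 9.1×10⁻⁶ × 92 = 0.0008372.
1/(A₁E₁) + 1/(A₂E₂) = 1/(2125×112×10³) + 1/(2125×105×10³) = 8.683×10⁻⁹ N⁻¹.
So P = 0.0008372 / 8.683×10⁻⁹ = 96.41 kN.
σ_{titanium alloy} = P/A₂ = 96410/2125 = 45.37 MPa, tensile.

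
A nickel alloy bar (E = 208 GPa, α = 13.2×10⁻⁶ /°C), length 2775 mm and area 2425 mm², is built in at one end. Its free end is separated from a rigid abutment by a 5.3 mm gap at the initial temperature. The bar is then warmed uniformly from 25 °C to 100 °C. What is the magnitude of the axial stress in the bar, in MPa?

Unrestrained expansion: δ_free = αΔT L = 13.2×10⁻⁶ × 75 × 2775 = 2.747 mm.
Since δ_free = 2.75 mm is less than the 5.3 mm gap, the bar never touches the wall. No axial force develops.

σ ≈ 0 MPa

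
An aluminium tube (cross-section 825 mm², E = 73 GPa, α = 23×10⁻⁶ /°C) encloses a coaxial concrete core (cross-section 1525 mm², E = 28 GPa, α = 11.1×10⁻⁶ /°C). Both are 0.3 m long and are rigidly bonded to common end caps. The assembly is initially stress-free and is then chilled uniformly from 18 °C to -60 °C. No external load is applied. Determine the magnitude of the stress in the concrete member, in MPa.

σ ≈ 15.2 MPa (compressive)

Equilibrium of a rigid end plate with no external load gives equal and opposite internal forces ±P in the two members. Since α_{aluminium} > α_{concrete}, cooling drives the aluminium into tension and the concrete into compression.
Setting the final lengths equal and cancelling L: (α₁ − α₂)ΔT = P/(A₁E₁) + P/(A₂E₂).
|α₁ − α₂|·ΔT = 11.9×10⁻⁶ × 78 = 0.0009282.
1/(A₁E₁) + 1/(A₂E₂) = 1/(825×73×10³) + 1/(1525×28×10³) = 4.002×10⁻⁸ N⁻¹.
So P = 0.0009282 / 4.002×10⁻⁸ = 23.19 kN.
σ_{concrete} = P/A₂ = 23190/1525 = 15.21 MPa, compressive.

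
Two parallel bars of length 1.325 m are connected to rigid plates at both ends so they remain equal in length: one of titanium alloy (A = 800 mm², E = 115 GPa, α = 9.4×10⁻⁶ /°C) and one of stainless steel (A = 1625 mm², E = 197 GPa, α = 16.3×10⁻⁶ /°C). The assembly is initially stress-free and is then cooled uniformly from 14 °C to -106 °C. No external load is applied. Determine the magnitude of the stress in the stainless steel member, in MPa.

σ ≈ 36.4 MPa (tensile)

Equilibrium of a rigid end plate with no external load gives equal and opposite internal forces ±P in the two members. Since α_{stainless steel} > α_{titanium alloy}, cooling drives the stainless steel into tension and the titanium alloy into compression.
Equating the net (thermal + elastic) strains gives |α₁ − α₂|·ΔT = P·[1/(A₁E₁) + 1/(A₂E₂)].
|α₁ − α₂|·ΔT = 6.9×10⁻⁶ × 120 = 0.000828.
1/(A₁E₁) + 1/(A₂E₂) = 1/(800×115×10³) + 1/(1625×197×10³) = 1.399×10⁻⁸ N⁻¹.
So P = 0.000828 / 1.399×10⁻⁸ = 59.17 kN.
σ_{stainless steel} = P/A₂ = 59170/1625 = 36.41 MPa, tensile.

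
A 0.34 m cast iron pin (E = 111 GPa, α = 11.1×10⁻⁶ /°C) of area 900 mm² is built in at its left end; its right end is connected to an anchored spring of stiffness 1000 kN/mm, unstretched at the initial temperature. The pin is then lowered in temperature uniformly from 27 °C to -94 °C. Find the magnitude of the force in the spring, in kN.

Free thermal contraction: δ_free = αΔT L = 11.1×10⁻⁶ × 121 × 340 = 0.4567 mm.
Let P be the tensile force in the spring. The pin extends elastically by PL/(AE) and the spring stretches by P/k; together these equal δ_free.
P [ L/(AE) + 1/k ] = δ_free → P [ 340/(900×111×10³) + 1/(1000×10³) ] = 0.4567.
P = 0.4567 / 4.403×10⁻⁶ = 103700 N.

P ≈ 104 kN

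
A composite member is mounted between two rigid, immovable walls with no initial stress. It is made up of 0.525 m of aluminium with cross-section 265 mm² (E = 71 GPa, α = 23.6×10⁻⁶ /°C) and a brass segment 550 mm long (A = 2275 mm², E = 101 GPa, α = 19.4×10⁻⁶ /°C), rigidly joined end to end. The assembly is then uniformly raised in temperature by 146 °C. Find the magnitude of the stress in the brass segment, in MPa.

With the walls removed the bar would change length by δ_free = Σ αᵢΔT Lᵢ = 23.6×10⁻⁶×146×525 + 19.4×10⁻⁶×146×550 = 3.367 mm.
Since the ends are fixed, an axial force P builds up, equal in every segment, with P · Σ Lᵢ/(AᵢEᵢ) = δ_free.
The series flexibility is Σ Lᵢ/(AᵢEᵢ) = 525/(265×71×10³) + 550/(2275×101×10³) = 3.03×10⁻⁵ mm/N.
Hence P = δ_free / Σ(L/AE) = 3.367/3.03×10⁻⁵ = 111.1 kN (compressive).
σ_{brass} = P / A = 111100 / 2275 = 48.85 MPa.

σ ≈ 48.8 MPa (compressive)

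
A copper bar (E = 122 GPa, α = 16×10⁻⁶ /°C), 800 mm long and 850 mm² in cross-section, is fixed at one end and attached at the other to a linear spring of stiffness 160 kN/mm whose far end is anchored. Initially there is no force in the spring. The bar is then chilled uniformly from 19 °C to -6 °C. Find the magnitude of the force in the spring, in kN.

If the spring were absent the bar would shorten by αΔT L = 16×10⁻⁶ × 25 × 800 = 0.32 mm.
Let P be the tensile force in the spring. The bar extends elastically by PL/(AE) and the spring stretches by P/k; together these equal δ_free.
So P = δ_free / [L/(AE) + 1/k] = 0.32 / [ 800/(850×122×10³) + 1/(160×10³) ].
P = 0.32 / 1.396×10⁻⁵ = 22920 N.

P ≈ 22.9 kN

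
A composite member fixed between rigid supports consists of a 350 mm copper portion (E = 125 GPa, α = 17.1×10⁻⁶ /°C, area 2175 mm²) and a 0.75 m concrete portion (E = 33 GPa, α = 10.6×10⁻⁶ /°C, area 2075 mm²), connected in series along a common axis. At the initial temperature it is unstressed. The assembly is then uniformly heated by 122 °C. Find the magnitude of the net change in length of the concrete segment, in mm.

Free thermal expansion of the whole bar: Σ αᵢΔT Lᵢ = 17.1×10⁻⁶×122×350 + 10.6×10⁻⁶×122×750 = 1.7 mm.
Since the ends are fixed, an axial force P builds up, equal in every segment, with P · Σ Lᵢ/(AᵢEᵢ) = δ_free.
Σ Lᵢ/(AᵢEᵢ) = 350/(2175×125×10³) + 750/(2075×33×10³) = 1.224×10⁻⁵ mm/N.
P = 1.7 / 1.224×10⁻⁵ = 138900 N = 138.9 kN, compressive.
For the concrete segment, free thermal change = 10.6×10⁻⁶×122×750 = 0.9699 mm and elastic change from P = 138900×750/(2075×33×10³) = 1.521 mm; these oppose, so the net change is 0.551 mm (segment shortens).

|ΔL| ≈ 0.551 mm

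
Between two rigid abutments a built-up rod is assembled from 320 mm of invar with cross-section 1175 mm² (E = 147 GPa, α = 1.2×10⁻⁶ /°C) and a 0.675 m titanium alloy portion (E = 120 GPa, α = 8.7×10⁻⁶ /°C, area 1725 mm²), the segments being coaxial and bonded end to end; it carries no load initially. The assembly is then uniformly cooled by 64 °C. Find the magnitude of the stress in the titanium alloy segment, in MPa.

σ ≈ 45.4 MPa (tensile)

Free thermal contraction of the whole bar: Σ αᵢΔT Lᵢ = 1.2×10⁻⁶×64×320 + 8.7×10⁻⁶×64×675 = 0.4004 mm.
The walls prevent any net length change, so an axial force P (same in every segment) develops. Compatibility: P · Σ Lᵢ/(AᵢEᵢ) = δ_free.
Σ Lᵢ/(AᵢEᵢ) = 320/(1175×147×10³) + 675/(1725×120×10³) = 5.114×10⁻⁶ mm/N.
So P = 0.4004 / 5.114×10⁻⁶ = 78.31 kN, tensile.
σ_{titanium alloy} = P / A = 78310 / 1725 = 45.39 MPa.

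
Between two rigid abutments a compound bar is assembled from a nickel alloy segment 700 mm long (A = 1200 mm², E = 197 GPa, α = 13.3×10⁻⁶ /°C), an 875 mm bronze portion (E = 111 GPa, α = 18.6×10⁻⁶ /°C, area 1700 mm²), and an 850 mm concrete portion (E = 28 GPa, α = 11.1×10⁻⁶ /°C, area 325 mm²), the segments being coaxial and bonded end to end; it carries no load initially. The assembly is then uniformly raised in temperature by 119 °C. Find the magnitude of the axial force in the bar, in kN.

P ≈ 41.3 kN (compressive)

Free thermal expansion of the whole bar: Σ αᵢΔT Lᵢ = 13.3×10⁻⁶×119×700 + 18.6×10⁻⁶×119×875 + 11.1×10⁻⁶×119×850 = 4.167 mm.
The rigid supports impose zero overall length change; the single axial force P common to all segments must satisfy P Σ Lᵢ/(AᵢEᵢ) = δ_free.
The series flexibility is Σ Lᵢ/(AᵢEᵢ) = 700/(1200×197×10³) + 875/(1700×111×10³) + 850/(325×28×10³) = 0.000101 mm/N.
Hence P = δ_free / Σ(L/AE) = 4.167/0.000101 = 41.26 kN (compressive).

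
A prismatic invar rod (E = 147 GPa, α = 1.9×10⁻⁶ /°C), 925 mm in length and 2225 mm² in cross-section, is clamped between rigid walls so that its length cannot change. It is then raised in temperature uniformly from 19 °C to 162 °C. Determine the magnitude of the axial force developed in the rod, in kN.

P ≈ 88.9 kN (compressive)

With zero net strain, σ = E·αΔT = 147 GPa × 1.9×10⁻⁶ × 143 = 39.94 MPa.
Axial force P = σA = 39.94 × 2225 = 88870 N = 88.87 kN, compressive.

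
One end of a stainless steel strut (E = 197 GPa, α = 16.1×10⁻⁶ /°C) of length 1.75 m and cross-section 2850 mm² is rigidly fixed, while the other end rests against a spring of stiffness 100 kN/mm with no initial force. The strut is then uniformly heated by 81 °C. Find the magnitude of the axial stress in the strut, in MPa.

σ ≈ 61 MPa (compressive)

If the spring were absent the strut would lengthen by αΔT L = 16.1×10⁻⁶ × 81 × 1750 = 2.282 mm.
Let P be the compressive force at the spring. The strut shortens elastically by PL/(AE) and the spring compresses by P/k; together these equal δ_free.
P [ L/(AE) + 1/k ] = δ_free → P [ 1750/(2850×197×10³) + 1/(100×10³) ] = 2.282.
P = 2.282 / 1.312×10⁻⁵ = 174000 N.
σ = P/A = 174000/2850 = 61.05 MPa.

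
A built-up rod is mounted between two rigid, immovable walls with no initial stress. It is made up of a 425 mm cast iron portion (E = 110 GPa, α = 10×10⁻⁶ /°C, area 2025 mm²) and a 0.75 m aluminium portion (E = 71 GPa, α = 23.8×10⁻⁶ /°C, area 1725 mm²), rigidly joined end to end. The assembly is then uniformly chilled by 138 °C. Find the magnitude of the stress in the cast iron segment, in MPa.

Free thermal contraction of the whole bar: Σ αᵢΔT Lᵢ = 10×10⁻⁶×138×425 + 23.8×10⁻⁶×138×750 = 3.05 mm.
The rigid supports impose zero overall length change; the single axial force P common to all segments must satisfy P Σ Lᵢ/(AᵢEᵢ) = δ_free.
The series flexibility is Σ Lᵢ/(AᵢEᵢ) = 425/(2025×110×10³) + 750/(1725×71×10³) = 8.032×10⁻⁶ mm/N.
Hence P = δ_free / Σ(L/AE) = 3.05/8.032×10⁻⁶ = 379.7 kN (tensile).
σ_{cast iron} = P / A = 379700 / 2025 = 187.5 MPa.

σ ≈ 188 MPa (tensile)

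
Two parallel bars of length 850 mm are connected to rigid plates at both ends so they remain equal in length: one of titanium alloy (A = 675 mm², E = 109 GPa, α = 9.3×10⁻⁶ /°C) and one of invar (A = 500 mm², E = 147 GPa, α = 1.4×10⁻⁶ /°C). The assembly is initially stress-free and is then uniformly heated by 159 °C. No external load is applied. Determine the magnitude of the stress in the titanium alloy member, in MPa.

σ ≈ 68.4 MPa (compressive)

The titanium alloy has the larger α, so on heating it would change length more than the invar if both were free. The rigid plates force a common final length, so the titanium alloy is put into compression and the invar into tension, with equal and opposite forces P (no external load).
Equating the net (thermal + elastic) strains gives |α₁ − α₂|·ΔT = P·[1/(A₁E₁) + 1/(A₂E₂)].
|α₁ − α₂|·ΔT = 7.9×10⁻⁶ × 159 = 0.001256.
1/(A₁E₁) + 1/(A₂E₂) = 1/(675×109×10³) + 1/(500×147×10³) = 2.72×10⁻⁸ N⁻¹.
P = 0.001256 / 2.72×10⁻⁸ = 46190 N = 46.19 kN.
σ_{titanium alloy} = P/A₁ = 46190/675 = 68.42 MPa, compressive.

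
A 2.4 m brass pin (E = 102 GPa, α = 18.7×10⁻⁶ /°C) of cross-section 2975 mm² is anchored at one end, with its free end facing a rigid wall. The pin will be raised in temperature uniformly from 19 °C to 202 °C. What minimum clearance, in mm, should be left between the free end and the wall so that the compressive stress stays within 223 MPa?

With no wall the pin would lengthen by αΔT L = 18.7×10⁻⁶ × 183 × 2400 = 8.213 mm.
A stress of 223 MPa corresponds to the wall pushing the pin back by σL/E = 223×2400/(102×10³) = 5.247 mm.
So the gap has to take up the difference, g_min = δ_free − σL/E = 8.213 − 5.247 = 2.966 mm.

g ≈ 2.97 mm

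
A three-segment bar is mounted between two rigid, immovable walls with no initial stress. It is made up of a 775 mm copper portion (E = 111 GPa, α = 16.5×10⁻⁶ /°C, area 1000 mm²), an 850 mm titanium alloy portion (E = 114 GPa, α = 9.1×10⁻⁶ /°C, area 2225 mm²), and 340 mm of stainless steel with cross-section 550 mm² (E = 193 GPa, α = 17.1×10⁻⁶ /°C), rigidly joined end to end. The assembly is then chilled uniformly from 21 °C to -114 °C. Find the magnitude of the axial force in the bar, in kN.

If the supports were absent, the total length change would be Σ αᵢΔT Lᵢ = 16.5×10⁻⁶×135×775 + 9.1×10⁻⁶×135×850 + 17.1×10⁻⁶×135×340 = 3.555 mm.
The walls prevent any net length change, so an axial force P (same in every segment) develops. Compatibility: P · Σ Lᵢ/(AᵢEᵢ) = δ_free.
The series flexibility is Σ Lᵢ/(AᵢEᵢ) = 775/(1000×111×10³) + 850/(2225×114×10³) + 340/(550×193×10³) = 1.354×10⁻⁵ mm/N.
So P = 3.555 / 1.354×10⁻⁵ = 262.7 kN, tensile.

P ≈ 263 kN (tensile)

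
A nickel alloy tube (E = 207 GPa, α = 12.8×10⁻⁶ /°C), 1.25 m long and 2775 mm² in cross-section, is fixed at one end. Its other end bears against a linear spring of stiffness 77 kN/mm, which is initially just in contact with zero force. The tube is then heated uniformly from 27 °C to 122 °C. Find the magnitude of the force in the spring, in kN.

P ≈ 100 kN

If the spring were absent the tube would lengthen by αΔT L = 12.8×10⁻⁶ × 95 × 1250 = 1.52 mm.
With a force P in the spring, the elastic change of the tube is PL/(AE) and that of the spring is P/k; compatibility requires their sum to equal δ_free.
So P = δ_free / [L/(AE) + 1/k] = 1.52 / [ 1250/(2775×207×10³) + 1/(77×10³) ].
P = 1.52 / 1.516×10⁻⁵ = 100200 N.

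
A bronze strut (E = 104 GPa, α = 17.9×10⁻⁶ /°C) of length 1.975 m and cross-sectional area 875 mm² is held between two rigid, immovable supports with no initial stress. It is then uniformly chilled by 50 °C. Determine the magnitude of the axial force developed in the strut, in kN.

P ≈ 81.4 kN (tensile)

The ends cannot move, so σ = EαΔT = 104×10³ × 17.9×10⁻⁶ × 50 = 93.08 MPa.
P = AEαΔT = 875 × 104×10³ × 17.9×10⁻⁶ × 50 = 81.44 kN (tensile).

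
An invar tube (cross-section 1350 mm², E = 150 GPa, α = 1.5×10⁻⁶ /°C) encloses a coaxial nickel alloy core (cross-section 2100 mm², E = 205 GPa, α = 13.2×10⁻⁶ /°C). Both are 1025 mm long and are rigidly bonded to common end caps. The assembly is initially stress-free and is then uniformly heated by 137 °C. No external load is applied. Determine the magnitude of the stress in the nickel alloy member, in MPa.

σ ≈ 105 MPa (compressive)

The nickel alloy has the larger α, so on heating it would change length more than the invar if both were free. The rigid plates force a common final length, so the nickel alloy is put into compression and the invar into tension, with equal and opposite forces P (no external load).
Compatibility of the two members (thermal + elastic change equal): (α₁ − α₂)ΔT = P·[1/(A₁E₁) + 1/(A₂E₂)].
|α₁ − α₂|·ΔT = 11.7×10⁻⁶ × 137 = 0.001603.
1/(A₁E₁) + 1/(A₂E₂) = 1/(1350×150×10³) + 1/(2100×205×10³) = 7.261×10⁻⁹ N⁻¹.
So P = 0.001603 / 7.261×10⁻⁹ = 220.8 kN.
σ_{nickel alloy} = P/A₂ = 220800/2100 = 105.1 MPa, compressive.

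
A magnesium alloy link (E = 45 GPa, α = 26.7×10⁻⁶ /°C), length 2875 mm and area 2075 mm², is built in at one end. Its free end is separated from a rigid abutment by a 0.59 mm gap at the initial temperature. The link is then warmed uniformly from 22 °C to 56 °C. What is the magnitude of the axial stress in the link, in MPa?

Free thermal elongation = αΔT L = 26.7×10⁻⁶ × 34 × 2875 = 2.61 mm.
After closing the 0.59 mm clearance, 2.61 − 0.59 = 2.02 mm of expansion remains to be suppressed by the wall.
That suppressed elongation corresponds to σ = E·Δ/L = 45×10³ × 2.02/2875 = 31.62 MPa.

σ ≈ 31.6 MPa (compressive)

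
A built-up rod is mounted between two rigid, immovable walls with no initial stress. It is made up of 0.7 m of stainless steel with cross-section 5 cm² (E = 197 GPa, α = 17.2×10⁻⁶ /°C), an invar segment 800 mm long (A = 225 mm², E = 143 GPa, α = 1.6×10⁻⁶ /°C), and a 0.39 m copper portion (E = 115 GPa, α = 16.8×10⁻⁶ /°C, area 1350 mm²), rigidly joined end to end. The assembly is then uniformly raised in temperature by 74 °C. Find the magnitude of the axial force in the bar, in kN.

Free thermal expansion of the whole bar: Σ αᵢΔT Lᵢ = 17.2×10⁻⁶×74×700 + 1.6×10⁻⁶×74×800 + 16.8×10⁻⁶×74×390 = 1.471 mm.
Since the ends are fixed, an axial force P builds up, equal in every segment, with P · Σ Lᵢ/(AᵢEᵢ) = δ_free.
The series flexibility is Σ Lᵢ/(AᵢEᵢ) = 700/(500×197×10³) + 800/(225×143×10³) + 390/(1350×115×10³) = 3.448×10⁻⁵ mm/N.
P = 1.471 / 3.448×10⁻⁵ = 42650 N = 42.65 kN, compressive.

P ≈ 42.6 kN (compressive)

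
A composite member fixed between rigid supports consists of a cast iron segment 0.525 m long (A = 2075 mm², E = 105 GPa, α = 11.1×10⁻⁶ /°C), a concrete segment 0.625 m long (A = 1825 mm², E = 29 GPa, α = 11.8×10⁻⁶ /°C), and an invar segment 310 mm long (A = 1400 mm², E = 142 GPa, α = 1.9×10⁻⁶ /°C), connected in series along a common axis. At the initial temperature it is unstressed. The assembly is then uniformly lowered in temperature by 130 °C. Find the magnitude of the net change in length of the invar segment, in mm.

|ΔL| ≈ 0.101 mm

Free thermal contraction of the whole bar: Σ αᵢΔT Lᵢ = 11.1×10⁻⁶×130×525 + 11.8×10⁻⁶×130×625 + 1.9×10⁻⁶×130×310 = 1.793 mm.
Since the ends are fixed, an axial force P builds up, equal in every segment, with P · Σ Lᵢ/(AᵢEᵢ) = δ_free.
Σ Lᵢ/(AᵢEᵢ) = 525/(2075×105×10³) + 625/(1825×29×10³) + 310/(1400×142×10³) = 1.578×10⁻⁵ mm/N.
Hence P = δ_free / Σ(L/AE) = 1.793/1.578×10⁻⁵ = 113.6 kN (tensile).
For the invar segment, free thermal change = 1.9×10⁻⁶×130×310 = 0.07657 mm and elastic change from P = 113600×310/(1400×142×10³) = 0.1772 mm; these oppose, so the net change is 0.101 mm (segment lengthens).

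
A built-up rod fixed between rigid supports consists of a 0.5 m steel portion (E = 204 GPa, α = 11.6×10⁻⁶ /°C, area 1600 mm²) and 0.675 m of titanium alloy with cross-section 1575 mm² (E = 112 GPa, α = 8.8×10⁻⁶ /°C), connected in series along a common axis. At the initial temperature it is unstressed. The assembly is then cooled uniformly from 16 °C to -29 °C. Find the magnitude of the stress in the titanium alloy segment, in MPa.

σ ≈ 62.6 MPa (tensile)

If the supports were absent, the total length change would be Σ αᵢΔT Lᵢ = 11.6×10⁻⁶×45×500 + 8.8×10⁻⁶×45×675 = 0.5283 mm.
The walls prevent any net length change, so an axial force P (same in every segment) develops. Compatibility: P · Σ Lᵢ/(AᵢEᵢ) = δ_free.
The series flexibility is Σ Lᵢ/(AᵢEᵢ) = 500/(1600×204×10³) + 675/(1575×112×10³) = 5.358×10⁻⁶ mm/N.
So P = 0.5283 / 5.358×10⁻⁶ = 98.59 kN, tensile.
σ_{titanium alloy} = P / A = 98590 / 1575 = 62.6 MPa.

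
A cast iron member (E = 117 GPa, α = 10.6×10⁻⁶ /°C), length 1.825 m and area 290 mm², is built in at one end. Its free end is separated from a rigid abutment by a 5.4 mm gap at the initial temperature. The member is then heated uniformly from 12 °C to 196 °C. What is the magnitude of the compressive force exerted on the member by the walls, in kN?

Free thermal elongation = αΔT L = 10.6×10⁻⁶ × 184 × 1825 = 3.559 mm.
This is smaller than the 5.4 mm clearance, so the member expands freely without reaching the stop — the stress is zero.

P ≈ 0 kN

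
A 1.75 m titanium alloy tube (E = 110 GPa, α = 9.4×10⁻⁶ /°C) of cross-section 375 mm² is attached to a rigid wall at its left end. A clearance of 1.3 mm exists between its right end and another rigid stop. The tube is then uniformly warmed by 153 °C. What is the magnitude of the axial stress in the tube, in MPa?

σ ≈ 76.5 MPa (compressive)

Free thermal elongation = αΔT L = 9.4×10⁻⁶ × 153 × 1750 = 2.517 mm.
The gap closes (δ_free > 1.3 mm) and the wall then resists a further 2.517 − 1.3 = 1.217 mm of expansion.
That suppressed elongation corresponds to σ = E·Δ/L = 110×10³ × 1.217/1750 = 76.49 MPa.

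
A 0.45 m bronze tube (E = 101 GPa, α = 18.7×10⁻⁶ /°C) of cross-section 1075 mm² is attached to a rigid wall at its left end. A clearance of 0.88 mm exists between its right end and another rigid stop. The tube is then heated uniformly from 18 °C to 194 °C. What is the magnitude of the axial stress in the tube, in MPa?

Free thermal elongation = αΔT L = 18.7×10⁻⁶ × 176 × 450 = 1.481 mm.
After closing the 0.88 mm clearance, 1.481 − 0.88 = 0.601 mm of expansion remains to be suppressed by the wall.
So σ = E(δ_free − g)/L = 101×10³ × 0.601/450 = 134.9 MPa.

σ ≈ 135 MPa (compressive)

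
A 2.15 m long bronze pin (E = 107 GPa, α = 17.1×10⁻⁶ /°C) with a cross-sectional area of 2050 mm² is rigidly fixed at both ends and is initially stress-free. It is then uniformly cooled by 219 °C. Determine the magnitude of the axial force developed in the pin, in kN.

Full restraint means ε = 0, so the stress is σ = EαΔT = 107×10³ × 17.1×10⁻⁶ × 219 = 400.7 MPa.
Axial force P = σA = 400.7 × 2050 = 821400 N = 821.4 kN, tensile.

P ≈ 821 kN (tensile)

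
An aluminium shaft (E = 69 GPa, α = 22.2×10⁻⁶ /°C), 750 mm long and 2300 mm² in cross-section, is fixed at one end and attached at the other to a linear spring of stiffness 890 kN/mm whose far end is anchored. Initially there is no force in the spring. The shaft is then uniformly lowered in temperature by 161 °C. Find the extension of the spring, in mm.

The unrestrained thermal change is αΔT L = 22.2×10⁻⁶ × 161 × 750 = 2.681 mm.
With a force P in the spring, the elastic change of the shaft is PL/(AE) and that of the spring is P/k; compatibility requires their sum to equal δ_free.
So P = δ_free / [L/(AE) + 1/k] = 2.681 / [ 750/(2300×69×10³) + 1/(890×10³) ].
P = 2.681 / 5.849×10⁻⁶ = 458300 N.
Spring extension = P/k = 458300/(890×10³) = 0.5149 mm.

δ ≈ 0.515 mm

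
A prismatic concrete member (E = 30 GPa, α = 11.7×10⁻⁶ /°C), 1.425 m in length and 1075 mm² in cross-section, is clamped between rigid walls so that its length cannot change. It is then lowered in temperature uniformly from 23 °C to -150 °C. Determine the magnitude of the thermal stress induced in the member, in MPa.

With length fixed, the mechanical strain must cancel the thermal strain αΔT = 11.7×10⁻⁶ × 173 = 2024.1×10⁻⁶.
σ = EαΔT = 30×10³ × 11.7×10⁻⁶ × 173 = 60.72 MPa (tensile; the member is trying to contract).

σ ≈ 60.7 MPa (tensile)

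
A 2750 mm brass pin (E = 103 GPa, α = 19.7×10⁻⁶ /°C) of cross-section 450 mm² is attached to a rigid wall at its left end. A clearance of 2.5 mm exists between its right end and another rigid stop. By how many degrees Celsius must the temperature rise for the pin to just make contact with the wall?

The gap closes when αΔT L = 2.5 mm, since the pin is still unstressed at that instant.
ΔT = 2.5 / (19.7×10⁻⁶ × 2750) = 46.15 °C.

ΔT ≈ 46.1 °C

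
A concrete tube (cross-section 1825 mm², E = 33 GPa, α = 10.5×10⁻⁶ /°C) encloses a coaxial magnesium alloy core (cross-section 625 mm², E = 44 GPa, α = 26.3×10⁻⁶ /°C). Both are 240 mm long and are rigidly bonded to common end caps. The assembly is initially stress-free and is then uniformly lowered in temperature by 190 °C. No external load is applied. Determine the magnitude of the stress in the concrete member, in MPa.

Both members must finish at the same length. With the larger α, the magnesium alloy tends to over-contract; the plates restrain it, putting the magnesium alloy in tension and the concrete in compression. With no external load the two internal forces are equal and opposite, magnitude P.
Setting the final lengths equal and cancelling L: (α₁ − α₂)ΔT = P/(A₁E₁) + P/(A₂E₂).
|α₁ − α₂|·ΔT = 15.8×10⁻⁶ × 190 = 0.003002.
1/(A₁E₁) + 1/(A₂E₂) = 1/(1825×33×10³) + 1/(625×44×10³) = 5.297×10⁻⁸ N⁻¹.
So P = 0.003002 / 5.297×10⁻⁸ = 56.68 kN.
σ_{concrete} = P/A₁ = 56680/1825 = 31.06 MPa, compressive.

σ ≈ 31.1 MPa (compressive)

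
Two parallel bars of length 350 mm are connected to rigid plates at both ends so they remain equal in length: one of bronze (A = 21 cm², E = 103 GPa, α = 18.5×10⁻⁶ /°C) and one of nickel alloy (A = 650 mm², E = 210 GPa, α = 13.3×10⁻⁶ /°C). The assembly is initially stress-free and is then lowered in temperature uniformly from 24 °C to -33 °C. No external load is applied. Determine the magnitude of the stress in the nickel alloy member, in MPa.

σ ≈ 38.2 MPa (compressive)

The bronze has the larger α, so on cooling it would change length more than the nickel alloy if both were free. The rigid plates force a common final length, so the bronze is put into tension and the nickel alloy into compression, with equal and opposite forces P (no external load).
Compatibility of the two members (thermal + elastic change equal): (α₁ − α₂)ΔT = P·[1/(A₁E₁) + 1/(A₂E₂)].
|α₁ − α₂|·ΔT = 5.2×10⁻⁶ × 57 = 0.0002964.
1/(A₁E₁) + 1/(A₂E₂) = 1/(2100×103×10³) + 1/(650×210×10³) = 1.195×10⁻⁸ N⁻¹.
So P = 0.0002964 / 1.195×10⁻⁸ = 24.8 kN.
σ_{nickel alloy} = P/A₂ = 24800/650 = 38.16 MPa, compressive.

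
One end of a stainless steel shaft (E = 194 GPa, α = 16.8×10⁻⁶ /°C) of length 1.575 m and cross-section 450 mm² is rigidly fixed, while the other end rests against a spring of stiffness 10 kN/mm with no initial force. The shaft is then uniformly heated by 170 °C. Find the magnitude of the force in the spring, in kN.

P ≈ 38.1 kN

Free thermal expansion: δ_free = αΔT L = 16.8×10⁻⁶ × 170 × 1575 = 4.498 mm.
Let P be the compressive force at the spring. The shaft shortens elastically by PL/(AE) and the spring compresses by P/k; together these equal δ_free.
P [ L/(AE) + 1/k ] = δ_free → P [ 1575/(450×194×10³) + 1/(10×10³) ] = 4.498.
P = 4.498 / 0.000118 = 38110 N.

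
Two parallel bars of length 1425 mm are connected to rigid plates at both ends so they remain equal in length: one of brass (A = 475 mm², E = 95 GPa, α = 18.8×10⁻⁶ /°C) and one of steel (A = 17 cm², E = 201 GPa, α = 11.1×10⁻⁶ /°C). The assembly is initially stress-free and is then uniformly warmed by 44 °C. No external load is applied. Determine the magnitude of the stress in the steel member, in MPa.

σ ≈ 7.94 MPa (tensile)

Equilibrium of a rigid end plate with no external load gives equal and opposite internal forces ±P in the two members. Since α_{brass} > α_{steel}, heating drives the brass into compression and the steel into tension.
Setting the final lengths equal and cancelling L: (α₁ − α₂)ΔT = P/(A₁E₁) + P/(A₂E₂).
|α₁ − α₂|·ΔT = 7.7×10⁻⁶ × 44 = 0.0003388.
1/(A₁E₁) + 1/(A₂E₂) = 1/(475×95×10³) + 1/(1700×201×10³) = 2.509×10⁻⁸ N⁻¹.
P = 0.0003388 / 2.509×10⁻⁸ = 13500 N = 13.5 kN.
σ_{steel} = P/A₂ = 13500/1700 = 7.944 MPa, tensile.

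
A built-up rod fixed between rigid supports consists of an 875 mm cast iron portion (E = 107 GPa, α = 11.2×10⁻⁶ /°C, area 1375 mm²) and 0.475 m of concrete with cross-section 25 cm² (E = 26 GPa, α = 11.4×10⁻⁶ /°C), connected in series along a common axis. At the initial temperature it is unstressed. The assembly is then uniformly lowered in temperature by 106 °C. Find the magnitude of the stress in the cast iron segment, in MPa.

σ ≈ 88.5 MPa (tensile)

If the supports were absent, the total length change would be Σ αᵢΔT Lᵢ = 11.2×10⁻⁶×106×875 + 11.4×10⁻⁶×106×475 = 1.613 mm.
Since the ends are fixed, an axial force P builds up, equal in every segment, with P · Σ Lᵢ/(AᵢEᵢ) = δ_free.
Σ Lᵢ/(AᵢEᵢ) = 875/(1375×107×10³) + 475/(2500×26×10³) = 1.326×10⁻⁵ mm/N.
P = 1.613 / 1.326×10⁻⁵ = 121700 N = 121.7 kN, tensile.
σ_{cast iron} = P / A = 121700 / 1375 = 88.49 MPa.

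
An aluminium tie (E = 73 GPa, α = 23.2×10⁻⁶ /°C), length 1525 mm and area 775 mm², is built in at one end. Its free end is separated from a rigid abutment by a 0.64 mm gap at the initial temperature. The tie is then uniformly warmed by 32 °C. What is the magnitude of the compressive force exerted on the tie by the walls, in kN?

If the wall were absent the tie would grow by αΔT L = 23.2×10⁻⁶ × 32 × 1525 = 1.132 mm.
The gap closes (δ_free > 0.64 mm) and the wall then resists a further 1.132 − 0.64 = 0.4922 mm of expansion.
Compatibility: PL/(AE) = 0.4922 mm, so σ = P/A = E × (0.4922/1525) = 23.56 MPa.
P = σA = 23.56 × 775 = 18.26 kN.

P ≈ 18.3 kN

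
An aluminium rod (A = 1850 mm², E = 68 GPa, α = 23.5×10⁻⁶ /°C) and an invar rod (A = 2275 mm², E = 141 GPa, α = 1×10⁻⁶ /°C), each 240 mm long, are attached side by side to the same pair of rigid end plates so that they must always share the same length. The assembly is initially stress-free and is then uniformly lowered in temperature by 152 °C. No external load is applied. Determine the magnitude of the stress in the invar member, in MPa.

Equilibrium of a rigid end plate with no external load gives equal and opposite internal forces ±P in the two members. Since α_{aluminium} > α_{invar}, cooling drives the aluminium into tension and the invar into compression.
Setting the final lengths equal and cancelling L: (α₁ − α₂)ΔT = P/(A₁E₁) + P/(A₂E₂).
|α₁ − α₂|·ΔT = 22.5×10⁻⁶ × 152 = 0.00342.
1/(A₁E₁) + 1/(A₂E₂) = 1/(1850×68×10³) + 1/(2275×141×10³) = 1.107×10⁻⁸ N⁻¹.
So P = 0.00342 / 1.107×10⁻⁸ = 309 kN.
σ_{invar} = P/A₂ = 309000/2275 = 135.8 MPa, compressive.

σ ≈ 136 MPa (compressive)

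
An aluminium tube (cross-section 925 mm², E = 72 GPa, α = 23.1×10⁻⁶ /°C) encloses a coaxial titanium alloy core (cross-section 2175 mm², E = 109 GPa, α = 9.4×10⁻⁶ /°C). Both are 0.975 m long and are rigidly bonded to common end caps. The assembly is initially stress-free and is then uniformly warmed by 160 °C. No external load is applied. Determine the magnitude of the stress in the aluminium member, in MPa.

σ ≈ 123 MPa (compressive)

The aluminium has the larger α, so on heating it would change length more than the titanium alloy if both were free. The rigid plates force a common final length, so the aluminium is put into compression and the titanium alloy into tension, with equal and opposite forces P (no external load).
Equating the net (thermal + elastic) strains gives |α₁ − α₂|·ΔT = P·[1/(A₁E₁) + 1/(A₂E₂)].
|α₁ − α₂|·ΔT = 13.7×10⁻⁶ × 160 = 0.002192.
1/(A₁E₁) + 1/(A₂E₂) = 1/(925×72×10³) + 1/(2175×109×10³) = 1.923×10⁻⁸ N⁻¹.
So P = 0.002192 / 1.923×10⁻⁸ = 114 kN.
σ_{aluminium} = P/A₁ = 114000/925 = 123.2 MPa, compressive.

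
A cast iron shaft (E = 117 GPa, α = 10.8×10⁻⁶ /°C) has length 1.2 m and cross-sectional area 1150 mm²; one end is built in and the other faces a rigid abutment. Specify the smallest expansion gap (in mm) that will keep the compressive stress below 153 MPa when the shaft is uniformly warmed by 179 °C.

g ≈ 0.751 mm

Free expansion if unrestrained: δ_free = αΔT L = 10.8×10⁻⁶ × 179 × 1200 = 2.32 mm.
At the allowable stress the elastic shortening the wall may impose is σL/E = 153 × 1200 / (117×10³) = 1.569 mm.
So the gap has to take up the difference, g_min = δ_free − σL/E = 2.32 − 1.569 = 0.7506 mm.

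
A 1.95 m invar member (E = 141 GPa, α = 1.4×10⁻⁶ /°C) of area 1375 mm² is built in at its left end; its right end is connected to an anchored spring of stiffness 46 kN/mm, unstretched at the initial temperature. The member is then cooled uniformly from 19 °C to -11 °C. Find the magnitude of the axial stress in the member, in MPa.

Free thermal contraction: δ_free = αΔT L = 1.4×10⁻⁶ × 30 × 1950 = 0.0819 mm.
With a force P in the spring, the elastic change of the member is PL/(AE) and that of the spring is P/k; compatibility requires their sum to equal δ_free.
So P = δ_free / [L/(AE) + 1/k] = 0.0819 / [ 1950/(1375×141×10³) + 1/(46×10³) ].
P = 0.0819 / 3.18×10⁻⁵ = 2576 N.
σ = P/A = 2576/1375 = 1.873 MPa.

σ ≈ 1.87 MPa (tensile)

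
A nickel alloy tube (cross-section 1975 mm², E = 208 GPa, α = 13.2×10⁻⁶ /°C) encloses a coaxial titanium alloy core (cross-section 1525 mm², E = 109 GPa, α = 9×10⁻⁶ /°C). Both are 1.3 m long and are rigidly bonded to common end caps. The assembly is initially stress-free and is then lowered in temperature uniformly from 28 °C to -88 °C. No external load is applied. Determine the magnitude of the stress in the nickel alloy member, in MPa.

The nickel alloy has the larger α, so on cooling it would change length more than the titanium alloy if both were free. The rigid plates force a common final length, so the nickel alloy is put into tension and the titanium alloy into compression, with equal and opposite forces P (no external load).
Equating the net (thermal + elastic) strains gives |α₁ − α₂|·ΔT = P·[1/(A₁E₁) + 1/(A₂E₂)].
|α₁ − α₂|·ΔT = 4.2×10⁻⁶ × 116 = 0.0004872.
1/(A₁E₁) + 1/(A₂E₂) = 1/(1975×208×10³) + 1/(1525×109×10³) = 8.45×10⁻⁹ N⁻¹.
P = 0.0004872 / 8.45×10⁻⁹ = 57660 N = 57.66 kN.
σ_{nickel alloy} = P/A₁ = 57660/1975 = 29.19 MPa, tensile.

σ ≈ 29.2 MPa (tensile)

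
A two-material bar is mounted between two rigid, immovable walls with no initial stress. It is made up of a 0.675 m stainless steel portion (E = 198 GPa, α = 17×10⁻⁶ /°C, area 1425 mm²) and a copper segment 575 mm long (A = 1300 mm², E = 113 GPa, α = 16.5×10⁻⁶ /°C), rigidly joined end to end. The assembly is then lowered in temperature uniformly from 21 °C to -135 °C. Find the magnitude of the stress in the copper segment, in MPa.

σ ≈ 399 MPa (tensile)

If the supports were absent, the total length change would be Σ αᵢΔT Lᵢ = 17×10⁻⁶×156×675 + 16.5×10⁻⁶×156×575 = 3.27 mm.
The walls prevent any net length change, so an axial force P (same in every segment) develops. Compatibility: P · Σ Lᵢ/(AᵢEᵢ) = δ_free.
Σ Lᵢ/(AᵢEᵢ) = 675/(1425×198×10³) + 575/(1300×113×10³) = 6.307×10⁻⁶ mm/N.
P = 3.27 / 6.307×10⁻⁶ = 518500 N = 518.5 kN, tensile.
σ_{copper} = P / A = 518500 / 1300 = 398.9 MPa.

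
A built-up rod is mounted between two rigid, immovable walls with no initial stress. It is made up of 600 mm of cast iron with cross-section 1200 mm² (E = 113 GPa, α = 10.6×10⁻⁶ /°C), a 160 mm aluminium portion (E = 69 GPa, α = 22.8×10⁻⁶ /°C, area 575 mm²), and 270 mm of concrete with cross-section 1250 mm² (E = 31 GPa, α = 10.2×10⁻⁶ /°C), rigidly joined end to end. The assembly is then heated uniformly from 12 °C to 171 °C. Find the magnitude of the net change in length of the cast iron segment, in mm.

Free thermal expansion of the whole bar: Σ αᵢΔT Lᵢ = 10.6×10⁻⁶×159×600 + 22.8×10⁻⁶×159×160 + 10.2×10⁻⁶×159×270 = 2.029 mm.
The rigid supports impose zero overall length change; the single axial force P common to all segments must satisfy P Σ Lᵢ/(AᵢEᵢ) = δ_free.
The series flexibility is Σ Lᵢ/(AᵢEᵢ) = 600/(1200×113×10³) + 160/(575×69×10³) + 270/(1250×31×10³) = 1.543×10⁻⁵ mm/N.
Hence P = δ_free / Σ(L/AE) = 2.029/1.543×10⁻⁵ = 131.5 kN (compressive).
For the cast iron segment, free thermal change = 10.6×10⁻⁶×159×600 = 1.011 mm and elastic change from P = 131500×600/(1200×113×10³) = 0.5821 mm; these oppose, so the net change is 0.429 mm (segment lengthens).

|ΔL| ≈ 0.429 mm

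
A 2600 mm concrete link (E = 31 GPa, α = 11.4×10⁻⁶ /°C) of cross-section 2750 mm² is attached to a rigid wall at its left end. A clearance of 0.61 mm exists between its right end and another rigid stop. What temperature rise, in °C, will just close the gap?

ΔT ≈ 20.6 °C

The gap closes when αΔT L = 0.61 mm, since the link is still unstressed at that instant.
ΔT = 0.61 / (11.4×10⁻⁶ × 2600) = 20.58 °C.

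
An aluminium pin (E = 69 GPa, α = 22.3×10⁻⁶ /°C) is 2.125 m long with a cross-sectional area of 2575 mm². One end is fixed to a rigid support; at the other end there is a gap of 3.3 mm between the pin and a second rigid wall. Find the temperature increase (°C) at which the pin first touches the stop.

ΔT ≈ 69.6 °C

Contact occurs when the free expansion equals the gap: αΔT L = 3.3 mm.
ΔT = 3.3 / (22.3×10⁻⁶ × 2125) = 69.64 °C.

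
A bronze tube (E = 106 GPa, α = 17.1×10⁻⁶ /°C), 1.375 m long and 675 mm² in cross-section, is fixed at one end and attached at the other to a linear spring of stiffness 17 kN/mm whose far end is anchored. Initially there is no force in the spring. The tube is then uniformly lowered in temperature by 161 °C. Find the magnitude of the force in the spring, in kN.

P ≈ 48.5 kN

Free thermal contraction: δ_free = αΔT L = 17.1×10⁻⁶ × 161 × 1375 = 3.786 mm.
Let P be the tensile force in the spring. The tube extends elastically by PL/(AE) and the spring stretches by P/k; together these equal δ_free.
So P = δ_free / [L/(AE) + 1/k] = 3.786 / [ 1375/(675×106×10³) + 1/(17×10³) ].
P = 3.786 / 7.804×10⁻⁵ = 48510 N.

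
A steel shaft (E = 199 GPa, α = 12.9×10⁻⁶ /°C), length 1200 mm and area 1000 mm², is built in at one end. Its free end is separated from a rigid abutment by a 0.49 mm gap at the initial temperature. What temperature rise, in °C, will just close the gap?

ΔT ≈ 31.7 °C

The gap closes when αΔT L = 0.49 mm, since the shaft is still unstressed at that instant.
So ΔT = g/(αL) = 0.49/(12.9×10⁻⁶ × 1200) = 31.65 °C.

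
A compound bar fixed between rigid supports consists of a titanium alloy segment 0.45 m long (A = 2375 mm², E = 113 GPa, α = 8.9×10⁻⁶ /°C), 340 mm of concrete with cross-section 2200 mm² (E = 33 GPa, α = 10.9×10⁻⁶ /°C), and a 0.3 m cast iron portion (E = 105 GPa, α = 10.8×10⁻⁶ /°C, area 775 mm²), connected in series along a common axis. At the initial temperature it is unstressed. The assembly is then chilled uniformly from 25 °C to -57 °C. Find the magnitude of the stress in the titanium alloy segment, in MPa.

Free thermal contraction of the whole bar: Σ αᵢΔT Lᵢ = 8.9×10⁻⁶×82×450 + 10.9×10⁻⁶×82×340 + 10.8×10⁻⁶×82×300 = 0.898 mm.
Since the ends are fixed, an axial force P builds up, equal in every segment, with P · Σ Lᵢ/(AᵢEᵢ) = δ_free.
Σ Lᵢ/(AᵢEᵢ) = 450/(2375×113×10³) + 340/(2200×33×10³) + 300/(775×105×10³) = 1.005×10⁻⁵ mm/N.
Hence P = δ_free / Σ(L/AE) = 0.898/1.005×10⁻⁵ = 89.38 kN (tensile).
σ_{titanium alloy} = P / A = 89380 / 2375 = 37.63 MPa.

σ ≈ 37.6 MPa (tensile)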